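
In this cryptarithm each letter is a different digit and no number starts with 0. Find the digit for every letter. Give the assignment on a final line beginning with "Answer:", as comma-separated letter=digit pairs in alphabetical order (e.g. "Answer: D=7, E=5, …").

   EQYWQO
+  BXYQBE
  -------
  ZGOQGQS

Step 1. [col 1: O + E ≡ S (mod 10)] several values work for E in column 1 (O + E ≡ S (mod 10), carry-in 0); try E=8, so E=8.
Step 2. [Z] adding two 6-digit numbers gives at most 6+1 digits, and here it does — Z is that final carry and must be 1. So Z=1.
Step 3. [col 1: O + E ≡ S (mod 10)] several values work for O in column 1 (O + E ≡ S (mod 10), carry-in 0); try O=4. So O=4.
Step 4. [col 1: O + E ≡ S (mod 10)] column 1: given O=4, E=8, carry-in 0, and digits 1,4,8 already taken and all letters distinct, O+E≡S (mod 10) forces S=2 ⇒ S=2.
Step 5. [col 2: Q + B ≡ Q (mod 10)] from column 2 (nothing yet, carry-in 1, digits 1,2,4,8 already taken and all letters distinct): B must equal 9 ⇒ B=9.
Step 6. [col 2: Q + B ≡ Q (mod 10)] no forcing yet in column 2 (carry-in 1); Q=0 is free and consistent — try it ⇒ Q=0.
Step 7. [col 3: W + Q ≡ G (mod 10)] G=7 is one option consistent with column 3 (W + Q ≡ G (mod 10), carry-in 1) — take it, so G=7.
Step 8. [col 3: W + Q ≡ G (mod 10)] in column 3 we have W+Q≡G with carry-in 1; given Q=0, G=7 and digits 0,1,2,4,7,8,9 already taken and all letters distinct, that pins W to 6 ⇒ W=6.
Step 9. [col 4: Y + Y ≡ Q (mod 10)] column 4: given Q=0, carry-in 0, and digits 0,1,2,4,6,7,8,9 already taken and all letters distinct, Y+Y≡Q (mod 10) forces Y=5 ⇒ Y=5.
Step 10. [col 5: Q + X ≡ O (mod 10)] column 5 reads Q+X+carry(1)=O with Q=0, O=4; with digits 0,1,2,4,5,6,7,8,9 already taken and all letters distinct, the only value for X is 3, so X=3.

Answer: B=9, E=8, G=7, O=4, Q=0, S=2, W=6, X=3, Y=5, Z=1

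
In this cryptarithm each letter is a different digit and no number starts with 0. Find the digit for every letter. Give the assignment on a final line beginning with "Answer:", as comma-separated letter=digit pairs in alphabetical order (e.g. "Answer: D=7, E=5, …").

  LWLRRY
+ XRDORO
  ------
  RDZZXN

Step 1. [col 1: Y + O ≡ N (mod 10)] several values work for N in column 1 (Y + O ≡ N (mod 10), carry-in 0); try N=6. So N=6.
Step 2. [col 1: Y + O ≡ N (mod 10)] column 1 (Y + O ≡ N (mod 10), carry-in 0) doesn't pin Y yet; pick Y=9 and continue. So Y=9.
Step 3. [col 1: Y + O ≡ N (mod 10)] column 1 reads Y+O+carry(0)=N with Y=9, N=6; with digits 6,9 already taken and all letters distinct, the only value for O is 7, so O=7.
Step 4. [col 2: R + R ≡ X (mod 10)] X=1 is one option consistent with column 2 (R + R ≡ X (mod 10), carry-in 1) — take it. So X=1.
Step 5. [col 2: R + R ≡ X (mod 10)] several values work for R in column 2 (R + R ≡ X (mod 10), carry-in 1); try R=5. So R=5.
Step 6. [col 3: R + O ≡ Z (mod 10)] in column 3 we have R+O≡Z with carry-in 1; given R=5, O=7 and digits 1,5,6,7,9 already taken and all letters distinct, that pins Z to 3. So Z=3.
Step 7. [col 4: L + D ≡ Z (mod 10)] no forcing yet in column 4 (carry-in 1); L=4 is free and consistent — try it, so L=4.
Step 8. [col 4: L + D ≡ Z (mod 10)] from column 4 (L=4, Z=3, carry-in 1, digits 1,3,4,5,6,7,9 already taken and all letters distinct): D must equal 8 ⇒ D=8.
Step 9. [col 5: W + R ≡ D (mod 10)] in column 5 we have W+R≡D with carry-in 1; given R=5, D=8 and digits 1,3,4,5,6,7,8,9 already taken and all letters distinct, that pins W to 2 ⇒ W=2.

Answer: D=8, L=4, N=6, O=7, R=5, W=2, X=1, Y=9, Z=3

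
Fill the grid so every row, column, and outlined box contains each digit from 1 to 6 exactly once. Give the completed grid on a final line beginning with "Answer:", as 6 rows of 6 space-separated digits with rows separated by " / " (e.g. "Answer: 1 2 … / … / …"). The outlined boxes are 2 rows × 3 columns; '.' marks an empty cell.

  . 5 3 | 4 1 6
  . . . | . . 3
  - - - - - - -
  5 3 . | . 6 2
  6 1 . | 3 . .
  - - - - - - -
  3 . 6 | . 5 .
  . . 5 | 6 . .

Step 1. [r2c5∈{2}] r2c5's peers cover all but 2. So r2c5=2.
Step 2. [r6c1∈{1,2,4}] 1 has one home in box 5: r6c1, so r6c1=1.
Step 3. [r6c6∈{4}] only 4 remains possible at r6c6, so r6c6=4.
Step 4. [r3c3∈{4}] only 4 remains possible at r3c3. So r3c3=4.
Step 5. [r5c4∈{1,2}] across col 4, 2 lands solely at r5c4, so r5c4=2.
Step 6. [r2c1∈{4}] r2c1 is down to just 4, so r2c1=4.
Step 7. [r4c6∈{5}] r4c6 has the single candidate 5 ⇒ r4c6=5.
Step 8. [r4c3∈{2}] nothing but 2 survives at r4c3. So r4c3=2.
Step 9. [r2c3∈{1}] r2c3 is down to just 1 ⇒ r2c3=1.
Step 10. [r6c5∈{3}] r6c5's peers cover all but 3 ⇒ r6c5=3.
Step 11. [r6c2∈{2}] only 2 remains possible at r6c2. So r6c2=2.
Step 12. [r2c2∈{6}] only 6 remains possible at r2c2, so r2c2=6.
Step 13. [r2c4∈{5}] r2c4 has the single candidate 5. So r2c4=5.
Step 14. [r5c6∈{1}] r5c6 is down to just 1 ⇒ r5c6=1.
Step 15. [r5c2∈{4}] nothing but 4 survives at r5c2, so r5c2=4.
Step 16. [r4c5∈{4}] r4c5 is down to just 4 ⇒ r4c5=4.
Step 17. [r3c4∈{1}] r3c4 has the single candidate 1 ⇒ r3c4=1.
Step 18. [r1c1∈{2}] nothing but 2 survives at r1c1 ⇒ r1c1=2.

Answer: 2 5 3 4 1 6 / 4 6 1 5 2 3 / 5 3 4 1 6 2 / 6 1 2 3 4 5 / 3 4 6 2 5 1 / 1 2 5 6 3 4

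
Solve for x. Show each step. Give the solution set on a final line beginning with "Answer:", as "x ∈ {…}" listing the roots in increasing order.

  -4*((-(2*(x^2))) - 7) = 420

Step 1. [-4*((-(2*(x^2))) - 7) = 420] LHS = -4·(…); ÷-4 both sides. So div: (-(2*(x^2))) - 7 = -105.
Step 2. [(-(2*(x^2))) - 7 = -105] the outer -7 inverts by adding 7. So sub: -(2*(x^2)) = -98.
Step 3. [-(2*(x^2)) = -98] flip signs both sides, so neg: 2*(x^2) = 98.
Step 4. [2*(x^2) = 98] 2 out front; divide by 2. So div: x^2 = 49.
Step 5. [x^2 = 49] LHS squared, RHS 49 ≥ 0: apply √ (±). So sqrt: x = 7 or -7.

Answer: x ∈ {-7, 7}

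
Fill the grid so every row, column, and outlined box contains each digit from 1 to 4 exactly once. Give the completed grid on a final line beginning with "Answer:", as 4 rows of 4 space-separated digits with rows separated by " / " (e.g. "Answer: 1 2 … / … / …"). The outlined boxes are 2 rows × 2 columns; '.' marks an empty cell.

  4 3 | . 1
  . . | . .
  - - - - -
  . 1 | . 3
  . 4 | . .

Step 1. [r1c3∈{2}] nothing but 2 survives at r1c3 ⇒ r1c3=2.
Step 2. [r3c1∈{2}] r3c1's peers cover all but 2. So r3c1=2.
Step 3. [r2c3∈{3,4}] r2c3 is the only open cell in row 2 admitting 3, so r2c3=3.
Step 4. [r2c1∈{1}] r2c1 is down to just 1 ⇒ r2c1=1.
Step 5. [r2c4∈{4}] r2c4's peers cover all but 4. So r2c4=4.
Step 6. [r3c3∈{4}] r3c3 is down to just 4. So r3c3=4.
Step 7. [r4c1∈{3}] nothing but 3 survives at r4c1. So r4c1=3.
Step 8. [r2c2∈{2}] only 2 remains possible at r2c2 ⇒ r2c2=2.
Step 9. [r4c3∈{1}] r4c3's peers cover all but 1. So r4c3=1.
Step 10. [r4c4∈{2}] r4c4 is down to just 2, so r4c4=2.

Answer: 4 3 2 1 / 1 2 3 4 / 2 1 4 3 / 3 4 1 2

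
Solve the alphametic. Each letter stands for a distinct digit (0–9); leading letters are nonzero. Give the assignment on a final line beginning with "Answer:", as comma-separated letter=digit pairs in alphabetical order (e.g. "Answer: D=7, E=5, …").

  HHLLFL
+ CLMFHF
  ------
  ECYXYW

Step 1. [col 1: L + F ≡ W (mod 10)] W=2 is one option consistent with column 1 (L + F ≡ W (mod 10), carry-in 0) — take it, so W=2.
Step 2. [col 1: L + F ≡ W (mod 10)] column 1 (L + F ≡ W (mod 10), carry-in 0) doesn't pin F yet; pick F=8 and continue, so F=8.
Step 3. [col 1: L + F ≡ W (mod 10)] column 1: given F=8, W=2, carry-in 0, and digits 2,8 already taken and all letters distinct, L+F≡W (mod 10) forces L=4 ⇒ L=4.
Step 4. [col 2: F + H ≡ Y (mod 10)] no forcing yet in column 2 (carry-in 1); H=1 is free and consistent — try it, so H=1.
Step 5. [col 2: F + H ≡ Y (mod 10)] in column 2 we have F+H≡Y with carry-in 1; given F=8, H=1 and digits 1,2,4,8 already taken and all letters distinct, that pins Y to 0 ⇒ Y=0.
Step 6. [col 3: L + F ≡ X (mod 10)] from column 3 (L=4, F=8, carry-in 1, digits 0,1,2,4,8 already taken and all letters distinct): X must equal 3 ⇒ X=3.
Step 7. [col 4: L + M ≡ Y (mod 10)] column 4 reads L+M+carry(1)=Y with L=4, Y=0; with digits 0,1,2,3,4,8 already taken and all letters distinct, the only value for M is 5. So M=5.
Step 8. [col 5: H + L ≡ C (mod 10)] from column 5 (H=1, L=4, carry-in 1, digits 0,1,2,3,4,5,8 already taken and all letters distinct): C must equal 6 ⇒ C=6.
Step 9. [col 6: H + C ≡ E (mod 10)] from column 6 (H=1, C=6, carry-in 0, digits 0,1,2,3,4,5,6,8 already taken and all letters distinct): E must equal 7, so E=7.

Answer: C=6, E=7, F=8, H=1, L=4, M=5, W=2, X=3, Y=0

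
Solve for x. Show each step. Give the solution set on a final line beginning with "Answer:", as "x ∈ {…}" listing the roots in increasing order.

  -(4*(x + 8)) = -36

Step 1. [-(4*(x + 8)) = -36] leading − — multiply by −1. So neg: 4*(x + 8) = 36.
Step 2. [4*(x + 8) = 36] 4·(inner) — divide through by 4. So div: x + 8 = 9.
Step 3. [x + 8 = 9] peel the +8: subtract 8 from each side ⇒ sub: x = 1.

Answer: x ∈ {1}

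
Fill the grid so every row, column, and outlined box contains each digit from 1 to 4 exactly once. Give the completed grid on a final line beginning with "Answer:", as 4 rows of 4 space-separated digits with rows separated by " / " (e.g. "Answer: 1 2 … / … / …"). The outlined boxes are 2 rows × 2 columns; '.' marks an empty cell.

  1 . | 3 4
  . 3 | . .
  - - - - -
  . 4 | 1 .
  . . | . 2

Step 1. [r3c1∈{2,3}] r3c1 is the only open cell in row 3 admitting 2 ⇒ r3c1=2.
Step 2. [r4c1∈{3}] nothing but 3 survives at r4c1 ⇒ r4c1=3.
Step 3. [r1c2∈{2}] only 2 remains possible at r1c2 ⇒ r1c2=2.
Step 4. [r2c4∈{1}] r2c4's peers cover all but 1. So r2c4=1.
Step 5. [r4c3∈{4}] r4c3's peers cover all but 4. So r4c3=4.
Step 6. [r3c4∈{3}] nothing but 3 survives at r3c4. So r3c4=3.
Step 7. [r2c3∈{2}] r2c3 is down to just 2 ⇒ r2c3=2.
Step 8. [r2c1∈{4}] only 4 remains possible at r2c1, so r2c1=4.
Step 9. [r4c2∈{1}] nothing but 1 survives at r4c2 ⇒ r4c2=1.

Answer: 1 2 3 4 / 4 3 2 1 / 2 4 1 3 / 3 1 4 2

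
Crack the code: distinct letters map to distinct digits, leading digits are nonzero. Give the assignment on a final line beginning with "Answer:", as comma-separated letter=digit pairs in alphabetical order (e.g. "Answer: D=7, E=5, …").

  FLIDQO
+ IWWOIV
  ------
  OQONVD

Step 1. [col 1: O + V ≡ D (mod 10)] column 1 (O + V ≡ D (mod 10), carry-in 0) doesn't pin V yet; pick V=3 and continue, so V=3.
Step 2. [col 1: O + V ≡ D (mod 10)] O=8 is one option consistent with column 1 (O + V ≡ D (mod 10), carry-in 0) — take it ⇒ O=8.
Step 3. [col 1: O + V ≡ D (mod 10)] column 1 reads O+V+carry(0)=D with O=8, V=3; with digits 3,8 already taken and all letters distinct, the only value for D is 1 ⇒ D=1.
Step 4. [col 2: Q + I ≡ V (mod 10)] column 2 (Q + I ≡ V (mod 10), carry-in 1) doesn't pin Q yet; pick Q=0 and continue. So Q=0.
Step 5. [col 2: Q + I ≡ V (mod 10)] column 2 reads Q+I+carry(1)=V with Q=0, V=3; with digits 0,1,3,8 already taken and all letters distinct, the only value for I is 2, so I=2.
Step 6. [col 3: D + O ≡ N (mod 10)] from column 3 (D=1, O=8, carry-in 0, digits 0,1,2,3,8 already taken and all letters distinct): N must equal 9 ⇒ N=9.
Step 7. [col 4: I + W ≡ O (mod 10)] column 4 reads I+W+carry(0)=O with I=2, O=8; with digits 0,1,2,3,8,9 already taken and all letters distinct, the only value for W is 6. So W=6.
Step 8. [col 5: L + W ≡ Q (mod 10)] column 5 reads L+W+carry(0)=Q with W=6, Q=0; with digits 0,1,2,3,6,8,9 already taken and all letters distinct, the only value for L is 4 ⇒ L=4.
Step 9. [col 6: F + I ≡ O (mod 10)] column 6: given I=2, O=8, carry-in 1, and digits 0,1,2,3,4,6,8,9 already taken and all letters distinct, F+I≡O (mod 10) forces F=5, so F=5.

Answer: D=1, F=5, I=2, L=4, N=9, O=8, Q=0, V=3, W=6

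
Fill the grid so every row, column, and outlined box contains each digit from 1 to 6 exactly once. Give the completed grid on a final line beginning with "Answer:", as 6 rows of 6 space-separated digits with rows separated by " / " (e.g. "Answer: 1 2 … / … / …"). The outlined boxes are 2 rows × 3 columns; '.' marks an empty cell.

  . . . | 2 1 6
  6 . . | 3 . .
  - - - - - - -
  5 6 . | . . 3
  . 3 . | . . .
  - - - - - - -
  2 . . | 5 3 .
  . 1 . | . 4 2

Step 1. [r2c3∈{1,2,4,5}] row 2 places 1 nowhere but r2c3, so r2c3=1.
Step 2. [r5c2∈{4}] r5c2 is down to just 4, so r5c2=4.
Step 3. [r2c5∈{5}] r2c5's peers cover all but 5. So r2c5=5.
Step 4. [r3c4∈{1,4}] row 3 places 1 nowhere but r3c4 ⇒ r3c4=1.
Step 5. [r3c3∈{2,4}] r3c3 is the only open cell in row 3 admitting 4. So r3c3=4.
Step 6. [r6c3∈{3,5,6}] across row 6, 5 lands solely at r6c3. So r6c3=5.
Step 7. [r4c5∈{2,6}] 6 has one home in col 5: r4c5. So r4c5=6.
Step 8. [r4c6∈{4,5}] across row 4, 5 lands solely at r4c6 ⇒ r4c6=5.
Step 9. [r6c1∈{3}] r6c1's peers cover all but 3, so r6c1=3.
Step 10. [r1c1∈{4}] r1c1 has the single candidate 4, so r1c1=4.
Step 11. [r5c3∈{6}] nothing but 6 survives at r5c3. So r5c3=6.
Step 12. [r3c5∈{2}] nothing but 2 survives at r3c5, so r3c5=2.
Step 13. [r4c3∈{2}] r4c3 is down to just 2 ⇒ r4c3=2.
Step 14. [r2c6∈{4}] nothing but 4 survives at r2c6 ⇒ r2c6=4.
Step 15. [r6c4∈{6}] only 6 remains possible at r6c4, so r6c4=6.
Step 16. [r1c2∈{5}] nothing but 5 survives at r1c2. So r1c2=5.
Step 17. [r4c1∈{1}] r4c1's peers cover all but 1, so r4c1=1.
Step 18. [r4c4∈{4}] nothing but 4 survives at r4c4. So r4c4=4.
Step 19. [r5c6∈{1}] r5c6's peers cover all but 1 ⇒ r5c6=1.
Step 20. [r1c3∈{3}] only 3 remains possible at r1c3 ⇒ r1c3=3.
Step 21. [r2c2∈{2}] r2c2 has the single candidate 2. So r2c2=2.

Answer: 4 5 3 2 1 6 / 6 2 1 3 5 4 / 5 6 4 1 2 3 / 1 3 2 4 6 5 / 2 4 6 5 3 1 / 3 1 5 6 4 2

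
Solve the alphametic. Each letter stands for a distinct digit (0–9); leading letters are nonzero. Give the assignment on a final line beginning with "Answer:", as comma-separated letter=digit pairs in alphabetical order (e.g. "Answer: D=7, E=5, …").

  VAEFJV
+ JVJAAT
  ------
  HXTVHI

Step 1. [col 1: V + T ≡ I (mod 10)] column 1 (V + T ≡ I (mod 10), carry-in 0) doesn't pin T yet; pick T=8 and continue ⇒ T=8.
Step 2. [col 1: V + T ≡ I (mod 10)] I=3 is one option consistent with column 1 (V + T ≡ I (mod 10), carry-in 0) — take it ⇒ I=3.
Step 3. [col 1: V + T ≡ I (mod 10)] in column 1 we have V+T≡I with carry-in 0; given T=8, I=3 and digits 3,8 already taken and all letters distinct, that pins V to 5 ⇒ V=5.
Step 4. [col 2: J + A ≡ H (mod 10)] several values work for H in column 2 (J + A ≡ H (mod 10), carry-in 1); try H=7 ⇒ H=7.
Step 5. [col 2: J + A ≡ H (mod 10)] several values work for J in column 2 (J + A ≡ H (mod 10), carry-in 1); try J=2 ⇒ J=2.
Step 6. [col 2: J + A ≡ H (mod 10)] column 2 reads J+A+carry(1)=H with J=2, H=7; with digits 2,3,5,7,8 already taken and all letters distinct, the only value for A is 4, so A=4.
Step 7. [col 3: F + A ≡ V (mod 10)] from column 3 (A=4, V=5, carry-in 0, digits 2,3,4,5,7,8 already taken and all letters distinct): F must equal 1 ⇒ F=1.
Step 8. [col 4: E + J ≡ T (mod 10)] column 4: given J=2, T=8, carry-in 0, and digits 1,2,3,4,5,7,8 already taken and all letters distinct, E+J≡T (mod 10) forces E=6. So E=6.
Step 9. [col 5: A + V ≡ X (mod 10)] in column 5 we have A+V≡X with carry-in 0; given A=4, V=5 and digits 1,2,3,4,5,6,7,8 already taken and all letters distinct, that pins X to 9, so X=9.

Answer: A=4, E=6, F=1, H=7, I=3, J=2, T=8, V=5, X=9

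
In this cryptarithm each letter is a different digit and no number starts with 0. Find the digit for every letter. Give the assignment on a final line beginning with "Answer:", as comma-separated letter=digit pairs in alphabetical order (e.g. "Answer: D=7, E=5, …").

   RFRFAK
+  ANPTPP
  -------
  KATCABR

Step 1. [col 1: K + P ≡ R (mod 10)] column 1 (K + P ≡ R (mod 10), carry-in 0) doesn't pin K yet; pick K=1 and continue, so K=1.
Step 2. [col 1: K + P ≡ R (mod 10)] several values work for R in column 1 (K + P ≡ R (mod 10), carry-in 0); try R=9, so R=9.
Step 3. [col 1: K + P ≡ R (mod 10)] column 1: given K=1, R=9, carry-in 0, and digits 1,9 already taken and all letters distinct, K+P≡R (mod 10) forces P=8. So P=8.
Step 4. [col 2: A + P ≡ B (mod 10)] no forcing yet in column 2 (carry-in 0); B=2 is free and consistent — try it ⇒ B=2.
Step 5. [col 2: A + P ≡ B (mod 10)] in column 2 we have A+P≡B with carry-in 0; given P=8, B=2 and digits 1,2,8,9 already taken and all letters distinct, that pins A to 4, so A=4.
Step 6. [col 3: F + T ≡ A (mod 10)] F=3 is one option consistent with column 3 (F + T ≡ A (mod 10), carry-in 1) — take it. So F=3.
Step 7. [col 3: F + T ≡ A (mod 10)] column 3: given F=3, A=4, carry-in 1, and digits 1,2,3,4,8,9 already taken and all letters distinct, F+T≡A (mod 10) forces T=0. So T=0.
Step 8. [col 4: R + P ≡ C (mod 10)] column 4 reads R+P+carry(0)=C with R=9, P=8; with digits 0,1,2,3,4,8,9 already taken and all letters distinct, the only value for C is 7, so C=7.
Step 9. [col 5: F + N ≡ T (mod 10)] in column 5 we have F+N≡T with carry-in 1; given F=3, T=0 and digits 0,1,2,3,4,7,8,9 already taken and all letters distinct, that pins N to 6. So N=6.

Answer: A=4, B=2, C=7, F=3, K=1, N=6, P=8, R=9, T=0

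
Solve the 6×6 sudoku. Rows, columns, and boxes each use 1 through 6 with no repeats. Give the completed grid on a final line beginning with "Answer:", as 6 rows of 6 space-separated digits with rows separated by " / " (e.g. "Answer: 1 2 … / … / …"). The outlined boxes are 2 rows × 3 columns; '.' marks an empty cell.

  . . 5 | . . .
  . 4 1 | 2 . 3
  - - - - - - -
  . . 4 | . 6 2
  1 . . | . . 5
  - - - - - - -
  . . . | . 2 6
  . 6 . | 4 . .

Step 1. [r5c3∈{3}] r5c3 is down to just 3, so r5c3=3.
Step 2. [r5c4∈{1,5}] across col 4, 5 lands solely at r5c4, so r5c4=5.
Step 3. [r4c4∈{3}] nothing but 3 survives at r4c4 ⇒ r4c4=3.
Step 4. [r3c2∈{3,5}] col 2 places 5 nowhere but r3c2 ⇒ r3c2=5.
Step 5. [r4c2∈{2}] nothing but 2 survives at r4c2, so r4c2=2.
Step 6. [r1c1∈{2,3,6}] row 1 places 2 nowhere but r1c1 ⇒ r1c1=2.
Step 7. [r6c6∈{1}] r6c6 is down to just 1, so r6c6=1.
Step 8. [r1c5∈{1,4}] in col 5, 1 fits only at r1c5 ⇒ r1c5=1.
Step 9. [r5c2∈{1}] r5c2 is down to just 1, so r5c2=1.
Step 10. [r1c4∈{6}] r1c4 is down to just 6. So r1c4=6.
Step 11. [r6c5∈{3}] only 3 remains possible at r6c5 ⇒ r6c5=3.
Step 12. [r6c1∈{5}] r6c1 is down to just 5 ⇒ r6c1=5.
Step 13. [r2c5∈{5}] r2c5's peers cover all but 5. So r2c5=5.
Step 14. [r1c2∈{3}] r1c2 is down to just 3, so r1c2=3.
Step 15. [r4c3∈{6}] r4c3's peers cover all but 6 ⇒ r4c3=6.
Step 16. [r4c5∈{4}] nothing but 4 survives at r4c5 ⇒ r4c5=4.
Step 17. [r3c4∈{1}] r3c4 has the single candidate 1 ⇒ r3c4=1.
Step 18. [r6c3∈{2}] nothing but 2 survives at r6c3. So r6c3=2.
Step 19. [r3c1∈{3}] r3c1 is down to just 3, so r3c1=3.
Step 20. [r2c1∈{6}] r2c1's peers cover all but 6 ⇒ r2c1=6.
Step 21. [r1c6∈{4}] only 4 remains possible at r1c6 ⇒ r1c6=4.
Step 22. [r5c1∈{4}] only 4 remains possible at r5c1, so r5c1=4.

Answer: 2 3 5 6 1 4 / 6 4 1 2 5 3 / 3 5 4 1 6 2 / 1 2 6 3 4 5 / 4 1 3 5 2 6 / 5 6 2 4 3 1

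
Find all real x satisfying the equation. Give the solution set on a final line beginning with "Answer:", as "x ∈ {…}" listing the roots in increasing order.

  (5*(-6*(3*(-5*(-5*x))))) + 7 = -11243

Step 1. [(5*(-6*(3*(-5*(-5*x))))) + 7 = -11243] peel the +7: subtract 7 from each side ⇒ sub: 5*(-6*(3*(-5*(-5*x)))) = -11250.
Step 2. [5*(-6*(3*(-5*(-5*x)))) = -11250] leading coefficient 5: divide by 5, so div: -6*(3*(-5*(-5*x))) = -2250.
Step 3. [-6*(3*(-5*(-5*x))) = -2250] -6·(inner) — divide through by -6, so div: 3*(-5*(-5*x)) = 375.
Step 4. [3*(-5*(-5*x)) = 375] LHS = 3·(…); ÷3 both sides ⇒ div: -5*(-5*x) = 125.
Step 5. [-5*(-5*x) = 125] -5 out front; divide by -5 ⇒ div: -5*x = -25.
Step 6. [-5*x = -25] LHS = -5·(…); ÷-5 both sides ⇒ div: x = 5.

Answer: x ∈ {5}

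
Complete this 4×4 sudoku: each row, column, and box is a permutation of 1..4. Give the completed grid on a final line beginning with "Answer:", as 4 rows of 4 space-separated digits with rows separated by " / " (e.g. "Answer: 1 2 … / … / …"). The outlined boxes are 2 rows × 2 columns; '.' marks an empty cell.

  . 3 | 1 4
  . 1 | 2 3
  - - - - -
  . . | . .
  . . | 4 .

Step 1. [r4c2∈{2}] only 2 remains possible at r4c2, so r4c2=2.
Step 2. [r4c1∈{1,3}] 3 has one home in row 4: r4c1, so r4c1=3.
Step 3. [r3c1∈{1,4}] across col 1, 1 lands solely at r3c1. So r3c1=1.
Step 4. [r1c1∈{2}] only 2 remains possible at r1c1. So r1c1=2.
Step 5. [r2c1∈{4}] r2c1 has the single candidate 4 ⇒ r2c1=4.
Step 6. [r3c2∈{4}] r3c2's peers cover all but 4, so r3c2=4.
Step 7. [r3c4∈{2}] r3c4 is down to just 2, so r3c4=2.
Step 8. [r4c4∈{1}] only 1 remains possible at r4c4, so r4c4=1.
Step 9. [r3c3∈{3}] r3c3's peers cover all but 3, so r3c3=3.

Answer: 2 3 1 4 / 4 1 2 3 / 1 4 3 2 / 3 2 4 1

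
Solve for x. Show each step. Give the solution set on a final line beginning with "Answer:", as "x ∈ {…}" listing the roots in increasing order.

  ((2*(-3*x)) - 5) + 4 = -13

Step 1. [((2*(-3*x)) - 5) + 4 = -13] 4 comes off first (subtract 4), so sub: (2*(-3*x)) - 5 = -17.
Step 2. [(2*(-3*x)) - 5 = -17] -5 is outermost — add 5 both sides. So sub: 2*(-3*x) = -12.
Step 3. [2*(-3*x) = -12] 2·(inner) — divide through by 2. So div: -3*x = -6.
Step 4. [-3*x = -6] -3·(inner) — divide through by -3 ⇒ div: x = 2.

Answer: x ∈ {2}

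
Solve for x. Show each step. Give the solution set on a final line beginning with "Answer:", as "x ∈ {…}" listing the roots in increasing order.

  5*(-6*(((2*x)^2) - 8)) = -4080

Step 1. [5*(-6*(((2*x)^2) - 8)) = -4080] LHS = 5·(…); ÷5 both sides, so div: -6*(((2*x)^2) - 8) = -816.
Step 2. [-6*(((2*x)^2) - 8) = -816] leading coefficient -6: divide by -6 ⇒ div: ((2*x)^2) - 8 = 136.
Step 3. [((2*x)^2) - 8 = 136] the outer -8 inverts by adding 8, so sub: (2*x)^2 = 144.
Step 4. [(2*x)^2 = 144] LHS squared, RHS 144 ≥ 0: apply √ (±). So sqrt: 2*x = 12 or -12.
Step 5. [2*x = 12 or -12] 2 out front; divide by 2, so div: x = 6 or -6.

Answer: x ∈ {-6, 6}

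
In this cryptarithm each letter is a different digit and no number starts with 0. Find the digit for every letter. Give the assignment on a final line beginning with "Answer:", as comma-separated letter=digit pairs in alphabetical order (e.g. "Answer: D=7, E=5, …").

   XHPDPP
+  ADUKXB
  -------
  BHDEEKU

Step 1. [col 1: P + B ≡ U (mod 10)] U=5 is one option consistent with column 1 (P + B ≡ U (mod 10), carry-in 0) — take it. So U=5.
Step 2. [col 1: P + B ≡ U (mod 10)] B=1 is one option consistent with column 1 (P + B ≡ U (mod 10), carry-in 0) — take it, so B=1.
Step 3. [col 1: P + B ≡ U (mod 10)] column 1: given B=1, U=5, carry-in 0, and digits 1,5 already taken and all letters distinct, P+B≡U (mod 10) forces P=4. So P=4.
Step 4. [col 2: P + X ≡ K (mod 10)] no forcing yet in column 2 (carry-in 0); X=2 is free and consistent — try it, so X=2.
Step 5. [col 2: P + X ≡ K (mod 10)] column 2 reads P+X+carry(0)=K with P=4, X=2; with digits 1,2,4,5 already taken and all letters distinct, the only value for K is 6 ⇒ K=6.
Step 6. [col 3: D + K ≡ E (mod 10)] no forcing yet in column 3 (carry-in 0); E=9 is free and consistent — try it, so E=9.
Step 7. [col 3: D + K ≡ E (mod 10)] from column 3 (K=6, E=9, carry-in 0, digits 1,2,4,5,6,9 already taken and all letters distinct): D must equal 3 ⇒ D=3.
Step 8. [col 5: H + D ≡ D (mod 10)] from column 5 (D=3, carry-in 0, digits 1,2,3,4,5,6,9 already taken and all letters distinct): H must equal 0 ⇒ H=0.
Step 9. [col 6: X + A ≡ H (mod 10)] column 6: given X=2, H=0, carry-in 0, and digits 0,1,2,3,4,5,6,9 already taken and all letters distinct, X+A≡H (mod 10) forces A=8, so A=8.

Answer: A=8, B=1, D=3, E=9, H=0, K=6, P=4, U=5, X=2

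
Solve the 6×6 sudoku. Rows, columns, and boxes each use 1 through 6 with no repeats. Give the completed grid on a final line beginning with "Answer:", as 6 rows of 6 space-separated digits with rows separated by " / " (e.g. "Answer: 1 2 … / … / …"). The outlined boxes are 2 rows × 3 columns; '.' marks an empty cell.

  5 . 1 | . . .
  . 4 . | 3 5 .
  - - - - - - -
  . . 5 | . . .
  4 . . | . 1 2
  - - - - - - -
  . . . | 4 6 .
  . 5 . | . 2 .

Step 1. [r1c2∈{2,3,6}] in row 1, 3 fits only at r1c2 ⇒ r1c2=3.
Step 2. [r3c4∈{6}] r3c4 has the single candidate 6, so r3c4=6.
Step 3. [r4c3∈{3,6}] row 4 places 3 nowhere but r4c3 ⇒ r4c3=3.
Step 4. [r6c4∈{1}] nothing but 1 survives at r6c4 ⇒ r6c4=1.
Step 5. [r6c6∈{3}] only 3 remains possible at r6c6 ⇒ r6c6=3.
Step 6. [r5c3∈{2}] nothing but 2 survives at r5c3, so r5c3=2.
Step 7. [r2c3∈{6}] r2c3 is down to just 6 ⇒ r2c3=6.
Step 8. [r3c6∈{4}] only 4 remains possible at r3c6, so r3c6=4.
Step 9. [r3c2∈{1,2}] col 2 places 2 nowhere but r3c2 ⇒ r3c2=2.
Step 10. [r3c1∈{1}] only 1 remains possible at r3c1, so r3c1=1.
Step 11. [r1c4∈{2}] r1c4 is down to just 2, so r1c4=2.
Step 12. [r1c6∈{6}] nothing but 6 survives at r1c6. So r1c6=6.
Step 13. [r6c1∈{6}] nothing but 6 survives at r6c1, so r6c1=6.
Step 14. [r3c5∈{3}] r3c5 has the single candidate 3. So r3c5=3.
Step 15. [r5c2∈{1}] r5c2's peers cover all but 1. So r5c2=1.
Step 16. [r6c3∈{4}] r6c3's peers cover all but 4 ⇒ r6c3=4.
Step 17. [r2c1∈{2}] only 2 remains possible at r2c1, so r2c1=2.
Step 18. [r5c1∈{3}] only 3 remains possible at r5c1, so r5c1=3.
Step 19. [r5c6∈{5}] only 5 remains possible at r5c6 ⇒ r5c6=5.
Step 20. [r4c4∈{5}] r4c4 is down to just 5, so r4c4=5.
Step 21. [r1c5∈{4}] only 4 remains possible at r1c5 ⇒ r1c5=4.
Step 22. [r2c6∈{1}] r2c6 has the single candidate 1. So r2c6=1.
Step 23. [r4c2∈{6}] r4c2 has the single candidate 6. So r4c2=6.

Answer: 5 3 1 2 4 6 / 2 4 6 3 5 1 / 1 2 5 6 3 4 / 4 6 3 5 1 2 / 3 1 2 4 6 5 / 6 5 4 1 2 3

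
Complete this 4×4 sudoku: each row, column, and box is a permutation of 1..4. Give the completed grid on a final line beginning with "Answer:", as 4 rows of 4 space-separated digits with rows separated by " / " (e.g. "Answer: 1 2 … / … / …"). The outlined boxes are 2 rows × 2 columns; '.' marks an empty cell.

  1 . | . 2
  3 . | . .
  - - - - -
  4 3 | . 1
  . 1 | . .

Step 1. [r2c4∈{4}] nothing but 4 survives at r2c4 ⇒ r2c4=4.
Step 2. [r4c3∈{2,3,4}] across row 4, 4 lands solely at r4c3. So r4c3=4.
Step 3. [r4c4∈{3}] nothing but 3 survives at r4c4, so r4c4=3.
Step 4. [r1c2∈{4}] r1c2 is down to just 4, so r1c2=4.
Step 5. [r1c3∈{3}] r1c3 has the single candidate 3 ⇒ r1c3=3.
Step 6. [r4c1∈{2}] r4c1's peers cover all but 2 ⇒ r4c1=2.
Step 7. [r3c3∈{2}] nothing but 2 survives at r3c3 ⇒ r3c3=2.
Step 8. [r2c3∈{1}] r2c3's peers cover all but 1 ⇒ r2c3=1.
Step 9. [r2c2∈{2}] r2c2's peers cover all but 2. So r2c2=2.

Answer: 1 4 3 2 / 3 2 1 4 / 4 3 2 1 / 2 1 4 3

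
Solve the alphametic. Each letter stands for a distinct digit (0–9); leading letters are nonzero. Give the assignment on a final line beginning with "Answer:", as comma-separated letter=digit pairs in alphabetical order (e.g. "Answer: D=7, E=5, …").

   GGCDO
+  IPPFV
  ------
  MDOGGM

Step 1. [col 1: O + V ≡ M (mod 10)] column 1 (O + V ≡ M (mod 10), carry-in 0) doesn't pin O yet; pick O=8 and continue, so O=8.
Step 2. [col 1: O + V ≡ M (mod 10)] several values work for V in column 1 (O + V ≡ M (mod 10), carry-in 0); try V=3, so V=3.
Step 3. [col 1: O + V ≡ M (mod 10)] from column 1 (O=8, V=3, carry-in 0, digits 3,8 already taken and all letters distinct): M must equal 1. So M=1.
Step 4. [col 2: D + F ≡ G (mod 10)] several values work for D in column 2 (D + F ≡ G (mod 10), carry-in 1); try D=5 ⇒ D=5.
Step 5. [col 2: D + F ≡ G (mod 10)] no forcing yet in column 2 (carry-in 1); G=6 is free and consistent — try it, so G=6.
Step 6. [col 2: D + F ≡ G (mod 10)] column 2 reads D+F+carry(1)=G with D=5, G=6; with digits 1,3,5,6,8 already taken and all letters distinct, the only value for F is 0. So F=0.
Step 7. [col 3: C + P ≡ G (mod 10)] column 3 (C + P ≡ G (mod 10), carry-in 0) doesn't pin P yet; pick P=2 and continue ⇒ P=2.
Step 8. [col 3: C + P ≡ G (mod 10)] in column 3 we have C+P≡G with carry-in 0; given P=2, G=6 and digits 0,1,2,3,5,6,8 already taken and all letters distinct, that pins C to 4, so C=4.
Step 9. [col 5: G + I ≡ D (mod 10)] from column 5 (G=6, D=5, carry-in 0, digits 0,1,2,3,4,5,6,8 already taken and all letters distinct): I must equal 9. So I=9.

Answer: C=4, D=5, F=0, G=6, I=9, M=1, O=8, P=2, V=3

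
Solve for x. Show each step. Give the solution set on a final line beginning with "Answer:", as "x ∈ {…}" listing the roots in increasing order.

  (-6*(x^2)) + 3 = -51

Step 1. [(-6*(x^2)) + 3 = -51] 3 comes off first (subtract 3). So sub: -6*(x^2) = -54.
Step 2. [-6*(x^2) = -54] leading coefficient -6: divide by -6 ⇒ div: x^2 = 9.
Step 3. [x^2 = 9] LHS squared, RHS 9 ≥ 0: apply √ (±), so sqrt: x = 3 or -3.

Answer: x ∈ {-3, 3}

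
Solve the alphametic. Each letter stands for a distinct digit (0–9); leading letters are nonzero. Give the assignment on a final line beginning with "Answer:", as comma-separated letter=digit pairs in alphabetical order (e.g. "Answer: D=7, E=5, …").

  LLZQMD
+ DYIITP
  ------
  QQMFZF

Step 1. [col 1: D + P ≡ F (mod 10)] no forcing yet in column 1 (carry-in 0); F=2 is free and consistent — try it, so F=2.
Step 2. [col 1: D + P ≡ F (mod 10)] D=8 is one option consistent with column 1 (D + P ≡ F (mod 10), carry-in 0) — take it. So D=8.
Step 3. [col 1: D + P ≡ F (mod 10)] from column 1 (D=8, F=2, carry-in 0, digits 2,8 already taken and all letters distinct): P must equal 4 ⇒ P=4.
Step 4. [col 2: M + T ≡ Z (mod 10)] column 2 (M + T ≡ Z (mod 10), carry-in 1) doesn't pin M yet; pick M=0 and continue ⇒ M=0.
Step 5. [col 2: M + T ≡ Z (mod 10)] several values work for Z in column 2 (M + T ≡ Z (mod 10), carry-in 1); try Z=6 ⇒ Z=6.
Step 6. [col 2: M + T ≡ Z (mod 10)] in column 2 we have M+T≡Z with carry-in 1; given M=0, Z=6 and digits 0,2,4,6,8 already taken and all letters distinct, that pins T to 5, so T=5.
Step 7. [col 3: Q + I ≡ F (mod 10)] no forcing yet in column 3 (carry-in 0); I=3 is free and consistent — try it ⇒ I=3.
Step 8. [col 3: Q + I ≡ F (mod 10)] in column 3 we have Q+I≡F with carry-in 0; given I=3, F=2 and digits 0,2,3,4,5,6,8 already taken and all letters distinct, that pins Q to 9, so Q=9.
Step 9. [col 5: L + Y ≡ Q (mod 10)] column 5 (L + Y ≡ Q (mod 10), carry-in 1) doesn't pin Y yet; pick Y=7 and continue, so Y=7.
Step 10. [col 5: L + Y ≡ Q (mod 10)] column 5: given Y=7, Q=9, carry-in 1, and digits 0,2,3,4,5,6,7,8,9 already taken and all letters distinct, L+Y≡Q (mod 10) forces L=1 ⇒ L=1.

Answer: D=8, F=2, I=3, L=1, M=0, P=4, Q=9, T=5, Y=7, Z=6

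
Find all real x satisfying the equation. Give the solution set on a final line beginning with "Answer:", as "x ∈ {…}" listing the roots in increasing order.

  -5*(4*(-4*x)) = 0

Step 1. [-5*(4*(-4*x)) = 0] divide by the outer -5 ⇒ div: 4*(-4*x) = 0.
Step 2. [4*(-4*x) = 0] divide by the outer 4, so div: -4*x = 0.
Step 3. [-4*x = 0] -4 out front; divide by -4 ⇒ div: x = 0.

Answer: x ∈ {0}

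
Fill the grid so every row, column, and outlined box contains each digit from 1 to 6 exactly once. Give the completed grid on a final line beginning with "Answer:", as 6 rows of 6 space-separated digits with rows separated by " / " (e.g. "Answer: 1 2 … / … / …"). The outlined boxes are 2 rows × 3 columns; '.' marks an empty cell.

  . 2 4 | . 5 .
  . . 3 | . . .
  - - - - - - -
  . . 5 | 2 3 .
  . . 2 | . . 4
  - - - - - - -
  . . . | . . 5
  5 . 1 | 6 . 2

Step 1. [r5c4∈{1,3,4}] r5c4 is the only open cell in box 6 admitting 3, so r5c4=3.
Step 2. [r1c4∈{1}] r1c4 is down to just 1, so r1c4=1.
Step 3. [r1c1∈{6}] only 6 remains possible at r1c1, so r1c1=6.
Step 4. [r3c6∈{1,6}] in col 6, 1 fits only at r3c6. So r3c6=1.
Step 5. [r3c2∈{4,6}] r3c2 is the only open cell in row 3 admitting 6. So r3c2=6.
Step 6. [r5c2∈{4}] r5c2 has the single candidate 4. So r5c2=4.
Step 7. [r2c1∈{1}] r2c1 has the single candidate 1. So r2c1=1.
Step 8. [r2c5∈{2,4,6}] 2 has one home in row 2: r2c5 ⇒ r2c5=2.
Step 9. [r4c1∈{3}] only 3 remains possible at r4c1. So r4c1=3.
Step 10. [r5c5∈{1}] r5c5's peers cover all but 1 ⇒ r5c5=1.
Step 11. [r2c4∈{4}] r2c4 has the single candidate 4, so r2c4=4.
Step 12. [r4c4∈{5}] r4c4 is down to just 5 ⇒ r4c4=5.
Step 13. [r6c2∈{3}] r6c2 has the single candidate 3. So r6c2=3.
Step 14. [r2c2∈{5}] nothing but 5 survives at r2c2. So r2c2=5.
Step 15. [r3c1∈{4}] r3c1 has the single candidate 4, so r3c1=4.
Step 16. [r2c6∈{6}] nothing but 6 survives at r2c6, so r2c6=6.
Step 17. [r5c1∈{2}] nothing but 2 survives at r5c1, so r5c1=2.
Step 18. [r1c6∈{3}] r1c6's peers cover all but 3 ⇒ r1c6=3.
Step 19. [r5c3∈{6}] r5c3 is down to just 6. So r5c3=6.
Step 20. [r6c5∈{4}] r6c5's peers cover all but 4. So r6c5=4.
Step 21. [r4c5∈{6}] r4c5 has the single candidate 6. So r4c5=6.
Step 22. [r4c2∈{1}] r4c2's peers cover all but 1, so r4c2=1.

Answer: 6 2 4 1 5 3 / 1 5 3 4 2 6 / 4 6 5 2 3 1 / 3 1 2 5 6 4 / 2 4 6 3 1 5 / 5 3 1 6 4 2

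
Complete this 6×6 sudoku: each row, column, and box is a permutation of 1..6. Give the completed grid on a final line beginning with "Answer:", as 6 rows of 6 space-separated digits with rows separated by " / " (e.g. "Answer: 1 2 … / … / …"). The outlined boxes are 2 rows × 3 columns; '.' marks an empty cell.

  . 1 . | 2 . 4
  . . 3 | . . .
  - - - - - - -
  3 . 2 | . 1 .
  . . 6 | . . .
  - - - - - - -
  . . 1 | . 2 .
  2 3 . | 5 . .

Step 1. [r1c3∈{5}] r1c3 has the single candidate 5 ⇒ r1c3=5.
Step 2. [r1c1∈{6}] r1c1 is down to just 6. So r1c1=6.
Step 3. [r5c2∈{4,5,6}] 6 has one home in col 2: r5c2 ⇒ r5c2=6.
Step 4. [r2c1∈{4}] only 4 remains possible at r2c1 ⇒ r2c1=4.
Step 5. [r5c4∈{3,4}] across row 5, 4 lands solely at r5c4. So r5c4=4.
Step 6. [r4c5∈{3,4,5}] r4c5 is the only open cell in col 5 admitting 4 ⇒ r4c5=4.
Step 7. [r4c2∈{5}] r4c2's peers cover all but 5 ⇒ r4c2=5.
Step 8. [r2c5∈{5,6}] col 5 places 5 nowhere but r2c5, so r2c5=5.
Step 9. [r2c4∈{1,6}] in col 4, 1 fits only at r2c4. So r2c4=1.
Step 10. [r2c6∈{6}] nothing but 6 survives at r2c6 ⇒ r2c6=6.
Step 11. [r4c6∈{2,3}] in row 4, 2 fits only at r4c6 ⇒ r4c6=2.
Step 12. [r1c5∈{3}] only 3 remains possible at r1c5. So r1c5=3.
Step 13. [r4c1∈{1}] r4c1 is down to just 1. So r4c1=1.
Step 14. [r3c4∈{6}] nothing but 6 survives at r3c4. So r3c4=6.
Step 15. [r6c6∈{1}] only 1 remains possible at r6c6, so r6c6=1.
Step 16. [r6c5∈{6}] nothing but 6 survives at r6c5 ⇒ r6c5=6.
Step 17. [r5c6∈{3}] r5c6 is down to just 3. So r5c6=3.
Step 18. [r5c1∈{5}] r5c1 is down to just 5, so r5c1=5.
Step 19. [r4c4∈{3}] r4c4 is down to just 3. So r4c4=3.
Step 20. [r6c3∈{4}] r6c3's peers cover all but 4 ⇒ r6c3=4.
Step 21. [r2c2∈{2}] r2c2 is down to just 2. So r2c2=2.
Step 22. [r3c2∈{4}] nothing but 4 survives at r3c2. So r3c2=4.
Step 23. [r3c6∈{5}] only 5 remains possible at r3c6, so r3c6=5.

Answer: 6 1 5 2 3 4 / 4 2 3 1 5 6 / 3 4 2 6 1 5 / 1 5 6 3 4 2 / 5 6 1 4 2 3 / 2 3 4 5 6 1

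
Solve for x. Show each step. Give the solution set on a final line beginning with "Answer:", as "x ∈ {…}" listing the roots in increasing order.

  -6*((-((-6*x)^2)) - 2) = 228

Step 1. [-6*((-((-6*x)^2)) - 2) = 228] -6·(inner) — divide through by -6 ⇒ div: (-((-6*x)^2)) - 2 = -38.
Step 2. [(-((-6*x)^2)) - 2 = -38] 2 comes off first (add 2) ⇒ sub: -((-6*x)^2) = -36.
Step 3. [-((-6*x)^2) = -36] flip signs both sides, so neg: (-6*x)^2 = 36.
Step 4. [(-6*x)^2 = 36] LHS squared, RHS 36 ≥ 0: apply √ (±) ⇒ sqrt: -6*x = 6 or -6.
Step 5. [-6*x = 6 or -6] LHS = -6·(…); ÷-6 both sides, so div: x = -1 or 1.

Answer: x ∈ {-1, 1}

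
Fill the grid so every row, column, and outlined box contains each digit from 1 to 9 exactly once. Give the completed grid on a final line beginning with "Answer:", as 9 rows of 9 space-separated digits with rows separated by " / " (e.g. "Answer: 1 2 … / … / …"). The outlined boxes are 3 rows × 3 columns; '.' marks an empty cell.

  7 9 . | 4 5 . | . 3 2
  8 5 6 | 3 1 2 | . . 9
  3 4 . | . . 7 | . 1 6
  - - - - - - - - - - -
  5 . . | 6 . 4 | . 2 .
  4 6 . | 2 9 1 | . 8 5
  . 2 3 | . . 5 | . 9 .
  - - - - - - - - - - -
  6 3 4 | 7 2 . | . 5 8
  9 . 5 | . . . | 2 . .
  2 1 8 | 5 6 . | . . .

Step 1. [r3c5∈{8}] r3c5 is down to just 8 ⇒ r3c5=8.
Step 2. [r7c7∈{1,9}] in row 7, 1 fits only at r7c7, so r7c7=1.
Step 3. [r4c5∈{3,7}] 3 has one home in box 5: r4c5. So r4c5=3.
Step 4. [r4c7∈{7}] only 7 remains possible at r4c7. So r4c7=7.
Step 5. [r9c7∈{3,4,9}] col 7 places 9 nowhere but r9c7. So r9c7=9.
Step 6. [r2c8∈{4,7}] in row 2, 7 fits only at r2c8. So r2c8=7.
Step 7. [r9c8∈{4}] r9c8 has the single candidate 4 ⇒ r9c8=4.
Step 8. [r8c6∈{3,8}] across col 6, 8 lands solely at r8c6, so r8c6=8.
Step 9. [r4c9∈{1}] r4c9 is down to just 1 ⇒ r4c9=1.
Step 10. [r8c9∈{3,7}] 3 has one home in row 8: r8c9 ⇒ r8c9=3.
Step 11. [r6c9∈{4}] nothing but 4 survives at r6c9, so r6c9=4.
Step 12. [r9c9∈{7}] r9c9's peers cover all but 7. So r9c9=7.
Step 13. [r8c5∈{4}] r8c5's peers cover all but 4, so r8c5=4.
Step 14. [r6c5∈{7}] r6c5 has the single candidate 7 ⇒ r6c5=7.
Step 15. [r7c6∈{9}] r7c6 is down to just 9 ⇒ r7c6=9.
Step 16. [r3c4∈{9}] r3c4 has the single candidate 9 ⇒ r3c4=9.
Step 17. [r8c2∈{7}] r8c2 has the single candidate 7 ⇒ r8c2=7.
Step 18. [r5c7∈{3}] r5c7's peers cover all but 3 ⇒ r5c7=3.
Step 19. [r3c3∈{2}] r3c3 has the single candidate 2 ⇒ r3c3=2.
Step 20. [r6c1∈{1}] r6c1 has the single candidate 1. So r6c1=1.
Step 21. [r8c8∈{6}] only 6 remains possible at r8c8. So r8c8=6.
Step 22. [r3c7∈{5}] only 5 remains possible at r3c7. So r3c7=5.
Step 23. [r4c2∈{8}] only 8 remains possible at r4c2 ⇒ r4c2=8.
Step 24. [r6c4∈{8}] nothing but 8 survives at r6c4, so r6c4=8.
Step 25. [r1c6∈{6}] nothing but 6 survives at r1c6 ⇒ r1c6=6.
Step 26. [r5c3∈{7}] r5c3 is down to just 7, so r5c3=7.
Step 27. [r4c3∈{9}] r4c3's peers cover all but 9. So r4c3=9.
Step 28. [r9c6∈{3}] r9c6's peers cover all but 3, so r9c6=3.
Step 29. [r8c4∈{1}] only 1 remains possible at r8c4. So r8c4=1.
Step 30. [r6c7∈{6}] r6c7 has the single candidate 6, so r6c7=6.
Step 31. [r2c7∈{4}] nothing but 4 survives at r2c7 ⇒ r2c7=4.
Step 32. [r1c3∈{1}] nothing but 1 survives at r1c3, so r1c3=1.
Step 33. [r1c7∈{8}] nothing but 8 survives at r1c7. So r1c7=8.

Answer: 7 9 1 4 5 6 8 3 2 / 8 5 6 3 1 2 4 7 9 / 3 4 2 9 8 7 5 1 6 / 5 8 9 6 3 4 7 2 1 / 4 6 7 2 9 1 3 8 5 / 1 2 3 8 7 5 6 9 4 / 6 3 4 7 2 9 1 5 8 / 9 7 5 1 4 8 2 6 3 / 2 1 8 5 6 3 9 4 7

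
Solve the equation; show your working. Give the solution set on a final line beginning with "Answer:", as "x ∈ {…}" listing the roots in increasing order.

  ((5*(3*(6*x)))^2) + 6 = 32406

Step 1. [((5*(3*(6*x)))^2) + 6 = 32406] peel the +6: subtract 6 from each side, so sub: (5*(3*(6*x)))^2 = 32400.
Step 2. [(5*(3*(6*x)))^2 = 32400] 32400 ≥ 0, LHS is (·)² — take ±√. So sqrt: 5*(3*(6*x)) = 180 or -180.
Step 3. [5*(3*(6*x)) = 180 or -180] 5·(inner) — divide through by 5. So div: 3*(6*x) = 36 or -36.
Step 4. [3*(6*x) = 36 or -36] 3·(inner) — divide through by 3, so div: 6*x = 12 or -12.
Step 5. [6*x = 12 or -12] 6 out front; divide by 6 ⇒ div: x = 2 or -2.

Answer: x ∈ {-2, 2}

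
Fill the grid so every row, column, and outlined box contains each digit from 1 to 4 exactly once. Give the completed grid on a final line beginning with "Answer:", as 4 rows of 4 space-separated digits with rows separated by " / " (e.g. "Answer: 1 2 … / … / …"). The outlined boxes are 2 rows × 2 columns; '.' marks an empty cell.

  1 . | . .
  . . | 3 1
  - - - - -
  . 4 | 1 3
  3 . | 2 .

Step 1. [r1c4∈{2,4}] 2 has one home in col 4: r1c4. So r1c4=2.
Step 2. [r2c2∈{2}] only 2 remains possible at r2c2, so r2c2=2.
Step 3. [r3c1∈{2}] nothing but 2 survives at r3c1. So r3c1=2.
Step 4. [r4c2∈{1}] r4c2's peers cover all but 1. So r4c2=1.
Step 5. [r1c3∈{4}] r1c3 is down to just 4, so r1c3=4.
Step 6. [r1c2∈{3}] r1c2's peers cover all but 3. So r1c2=3.
Step 7. [r2c1∈{4}] r2c1 has the single candidate 4, so r2c1=4.
Step 8. [r4c4∈{4}] nothing but 4 survives at r4c4. So r4c4=4.

Answer: 1 3 4 2 / 4 2 3 1 / 2 4 1 3 / 3 1 2 4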